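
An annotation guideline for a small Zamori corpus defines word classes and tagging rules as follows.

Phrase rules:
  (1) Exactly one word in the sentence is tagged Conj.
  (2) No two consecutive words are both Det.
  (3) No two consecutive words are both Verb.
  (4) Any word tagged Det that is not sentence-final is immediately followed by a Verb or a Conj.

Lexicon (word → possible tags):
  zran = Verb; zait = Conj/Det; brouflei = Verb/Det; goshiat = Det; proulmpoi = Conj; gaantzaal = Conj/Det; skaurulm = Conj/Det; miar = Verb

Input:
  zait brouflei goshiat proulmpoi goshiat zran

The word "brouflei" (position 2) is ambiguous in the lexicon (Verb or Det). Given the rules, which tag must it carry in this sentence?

Candidates per position — 1:zait {Conj,Det}; 2:brouflei {Verb,Det}; 3:goshiat {Det}; 4:proulmpoi {Conj}; 5:goshiat {Det}; 6:zran {Verb}.
If word 1 were Conj, no tagging could satisfy rule 1; so word 1 is Det.
If word 2 were Det, no tagging could satisfy rule 2; so word 2 is Verb.
The unique satisfying tagging is: Det Verb Det Conj Det Verb.
Rule-by-rule: rule 1 holds; rule 2 holds; rule 3 holds; rule 4 holds.

Verb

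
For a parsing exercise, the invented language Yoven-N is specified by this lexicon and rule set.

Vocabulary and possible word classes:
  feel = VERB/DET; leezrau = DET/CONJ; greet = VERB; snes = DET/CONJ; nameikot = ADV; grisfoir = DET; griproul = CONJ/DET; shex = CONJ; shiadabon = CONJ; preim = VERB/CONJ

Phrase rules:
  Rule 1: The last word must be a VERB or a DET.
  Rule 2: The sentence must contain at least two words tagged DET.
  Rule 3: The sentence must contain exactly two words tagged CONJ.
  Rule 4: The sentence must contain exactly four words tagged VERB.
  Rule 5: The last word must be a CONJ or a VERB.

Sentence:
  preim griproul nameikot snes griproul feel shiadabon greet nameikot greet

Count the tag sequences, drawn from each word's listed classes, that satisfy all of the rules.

Candidates per position — 1:preim {VERB,CONJ}; 2:griproul {CONJ,DET}; 3:nameikot {ADV}; 4:snes {DET,CONJ}; 5:griproul {CONJ,DET}; 6:feel {VERB,DET}; 7:shiadabon {CONJ}; 8:greet {VERB}; 9:nameikot {ADV}; 10:greet {VERB}.
There are 32 candidate sequences in total.
The sequences that satisfy every rule: VERB CONJ ADV DET DET VERB CONJ VERB ADV VERB; VERB DET ADV DET CONJ VERB CONJ VERB ADV VERB; VERB DET ADV CONJ DET VERB CONJ VERB ADV VERB.
Count = 3.

3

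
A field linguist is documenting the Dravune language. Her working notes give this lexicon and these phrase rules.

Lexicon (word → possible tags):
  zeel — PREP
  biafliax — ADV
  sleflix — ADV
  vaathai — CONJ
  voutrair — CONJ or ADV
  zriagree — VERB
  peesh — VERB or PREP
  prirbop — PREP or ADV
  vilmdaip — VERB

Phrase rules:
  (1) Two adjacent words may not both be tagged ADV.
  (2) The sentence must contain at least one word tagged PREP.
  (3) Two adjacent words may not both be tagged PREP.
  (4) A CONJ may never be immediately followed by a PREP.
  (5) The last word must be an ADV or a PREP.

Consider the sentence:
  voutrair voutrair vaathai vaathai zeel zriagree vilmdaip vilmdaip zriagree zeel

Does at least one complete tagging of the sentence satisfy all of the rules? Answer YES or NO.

Candidates per position — 1:voutrair {CONJ,ADV}; 2:voutrair {CONJ,ADV}; 3:vaathai {CONJ}; 4:vaathai {CONJ}; 5:zeel {PREP}; 6:zriagree {VERB}; 7:vilmdaip {VERB}; 8:vilmdaip {VERB}; 9:zriagree {VERB}; 10:zeel {PREP}.
Rule 4 cannot be satisfied by any choice of tags from the lexicon.
So there is no consistent tagging.

NO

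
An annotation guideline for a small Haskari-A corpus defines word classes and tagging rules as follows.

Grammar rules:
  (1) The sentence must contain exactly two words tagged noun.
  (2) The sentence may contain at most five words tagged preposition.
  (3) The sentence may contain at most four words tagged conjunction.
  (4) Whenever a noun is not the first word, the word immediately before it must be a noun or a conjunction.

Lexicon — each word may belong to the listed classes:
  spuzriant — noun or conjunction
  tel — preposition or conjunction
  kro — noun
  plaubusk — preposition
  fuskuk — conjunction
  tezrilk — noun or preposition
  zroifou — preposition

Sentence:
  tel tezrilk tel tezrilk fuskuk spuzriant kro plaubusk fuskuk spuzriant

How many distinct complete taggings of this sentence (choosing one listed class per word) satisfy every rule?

6

Candidates per position — 1:tel {preposition,conjunction}; 2:tezrilk {noun,preposition}; 3:tel {preposition,conjunction}; 4:tezrilk {noun,preposition}; 5:fuskuk {conjunction}; 6:spuzriant {noun,conjunction}; 7:kro {noun}; 8:plaubusk {preposition}; 9:fuskuk {conjunction}; 10:spuzriant {noun,conjunction}.
There are 64 candidate sequences in total.
Checking each against the rules leaves 6 sequences.
Count = 6.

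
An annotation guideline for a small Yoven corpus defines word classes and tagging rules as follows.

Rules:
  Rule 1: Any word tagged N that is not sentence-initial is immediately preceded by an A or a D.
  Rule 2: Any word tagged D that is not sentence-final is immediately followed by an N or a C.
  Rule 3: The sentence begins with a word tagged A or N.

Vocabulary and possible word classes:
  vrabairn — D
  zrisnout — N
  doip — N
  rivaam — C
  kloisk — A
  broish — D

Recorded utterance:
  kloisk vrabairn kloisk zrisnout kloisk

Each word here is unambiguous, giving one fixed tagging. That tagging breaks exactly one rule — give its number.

Fixed tagging: A D A N A.
Rule check: R1 ok, R2 fails, R3 ok.
Only rule 2 fails.

2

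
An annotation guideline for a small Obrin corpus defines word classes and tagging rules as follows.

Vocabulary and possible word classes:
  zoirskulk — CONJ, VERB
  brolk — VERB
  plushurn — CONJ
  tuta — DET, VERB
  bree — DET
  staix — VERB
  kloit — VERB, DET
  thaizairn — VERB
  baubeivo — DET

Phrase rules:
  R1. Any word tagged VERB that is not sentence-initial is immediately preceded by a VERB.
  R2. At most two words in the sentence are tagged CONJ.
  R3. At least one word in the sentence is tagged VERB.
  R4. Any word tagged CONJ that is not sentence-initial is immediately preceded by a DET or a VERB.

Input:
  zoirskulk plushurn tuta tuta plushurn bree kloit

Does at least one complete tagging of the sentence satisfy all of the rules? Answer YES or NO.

YES

Candidates per position — 1:zoirskulk {CONJ,VERB}; 2:plushurn {CONJ}; 3:tuta {DET,VERB}; 4:tuta {DET,VERB}; 5:plushurn {CONJ}; 6:bree {DET}; 7:kloit {VERB,DET}.
One satisfying assignment: VERB CONJ DET DET CONJ DET DET.
Check: rule 1 satisfied; rule 2 satisfied; rule 3 satisfied; rule 4 satisfied.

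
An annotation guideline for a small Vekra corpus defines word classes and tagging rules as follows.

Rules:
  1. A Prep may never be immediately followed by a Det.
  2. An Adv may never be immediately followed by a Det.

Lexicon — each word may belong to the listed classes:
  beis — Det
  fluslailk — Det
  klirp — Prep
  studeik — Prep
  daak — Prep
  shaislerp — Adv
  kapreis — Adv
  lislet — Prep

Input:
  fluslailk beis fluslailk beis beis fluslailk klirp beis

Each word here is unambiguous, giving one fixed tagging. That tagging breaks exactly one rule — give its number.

1

Fixed tagging: Det Det Det Det Det Det Prep Det.
Rule check: R1 violated, R2 holds.
Only rule 1 fails.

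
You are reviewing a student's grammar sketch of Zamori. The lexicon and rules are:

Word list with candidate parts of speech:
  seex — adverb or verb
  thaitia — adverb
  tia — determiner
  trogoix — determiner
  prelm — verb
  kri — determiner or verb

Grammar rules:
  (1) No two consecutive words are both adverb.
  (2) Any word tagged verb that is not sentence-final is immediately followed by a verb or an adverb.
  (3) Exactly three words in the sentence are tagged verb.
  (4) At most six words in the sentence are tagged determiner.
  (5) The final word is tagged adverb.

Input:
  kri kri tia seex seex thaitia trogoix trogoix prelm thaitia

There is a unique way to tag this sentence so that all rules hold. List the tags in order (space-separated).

determiner determiner determiner verb verb adverb determiner determiner verb adverb

Candidates per position — 1:kri {determiner,verb}; 2:kri {determiner,verb}; 3:tia {determiner}; 4:seex {adverb,verb}; 5:seex {adverb,verb}; 6:thaitia {adverb}; 7:trogoix {determiner}; 8:trogoix {determiner}; 9:prelm {verb}; 10:thaitia {adverb}.
Position 1: verb is ruled out by rule 2; that leaves determiner.
Position 2: verb is ruled out by rule 2; that leaves determiner.
Position 4: adverb is ruled out by rule 3; that leaves verb.
Position 5: adverb is ruled out by rule 1; that leaves verb.
That leaves exactly one tagging: determiner determiner determiner verb verb adverb determiner determiner verb adverb.
Check: rule 1 holds; rule 2 holds; rule 3 holds; rule 4 holds; rule 5 holds.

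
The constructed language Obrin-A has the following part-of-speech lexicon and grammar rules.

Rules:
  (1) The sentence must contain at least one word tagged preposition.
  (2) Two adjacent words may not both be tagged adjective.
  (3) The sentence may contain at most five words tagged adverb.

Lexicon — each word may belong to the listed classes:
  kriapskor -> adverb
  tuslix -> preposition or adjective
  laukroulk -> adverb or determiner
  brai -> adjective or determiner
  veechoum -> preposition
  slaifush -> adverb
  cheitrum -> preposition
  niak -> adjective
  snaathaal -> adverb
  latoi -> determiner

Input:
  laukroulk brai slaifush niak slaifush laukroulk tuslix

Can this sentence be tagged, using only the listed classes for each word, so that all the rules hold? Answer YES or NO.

Candidates per position — 1:laukroulk {adverb,determiner}; 2:brai {adjective,determiner}; 3:slaifush {adverb}; 4:niak {adjective}; 5:slaifush {adverb}; 6:laukroulk {adverb,determiner}; 7:tuslix {preposition,adjective}.
One satisfying assignment: adverb adjective adverb adjective adverb adverb preposition.
Rule-by-rule: rule 1 ✓; rule 2 ✓; rule 3 ✓.

YES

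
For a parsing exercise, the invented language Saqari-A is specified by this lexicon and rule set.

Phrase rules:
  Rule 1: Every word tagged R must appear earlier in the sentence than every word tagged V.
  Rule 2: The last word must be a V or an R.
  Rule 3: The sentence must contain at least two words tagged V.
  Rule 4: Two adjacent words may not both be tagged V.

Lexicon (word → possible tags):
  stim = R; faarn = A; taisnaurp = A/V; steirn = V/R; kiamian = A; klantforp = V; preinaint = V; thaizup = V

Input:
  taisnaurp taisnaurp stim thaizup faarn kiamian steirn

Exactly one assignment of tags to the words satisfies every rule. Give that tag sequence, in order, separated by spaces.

A A R V A A V

Candidates per position — 1:taisnaurp {A,V}; 2:taisnaurp {A,V}; 3:stim {R}; 4:thaizup {V}; 5:faarn {A}; 6:kiamian {A}; 7:steirn {V,R}.
At position 1, choosing V makes rule 1 impossible to satisfy; hence A.
At position 2, choosing V makes rule 1 impossible to satisfy; hence A.
At position 7, choosing R makes rule 1 impossible to satisfy; hence V.
The unique satisfying tagging is: A A R V A A V.
Check: rule 1 ✓; rule 2 ✓; rule 3 ✓; rule 4 ✓.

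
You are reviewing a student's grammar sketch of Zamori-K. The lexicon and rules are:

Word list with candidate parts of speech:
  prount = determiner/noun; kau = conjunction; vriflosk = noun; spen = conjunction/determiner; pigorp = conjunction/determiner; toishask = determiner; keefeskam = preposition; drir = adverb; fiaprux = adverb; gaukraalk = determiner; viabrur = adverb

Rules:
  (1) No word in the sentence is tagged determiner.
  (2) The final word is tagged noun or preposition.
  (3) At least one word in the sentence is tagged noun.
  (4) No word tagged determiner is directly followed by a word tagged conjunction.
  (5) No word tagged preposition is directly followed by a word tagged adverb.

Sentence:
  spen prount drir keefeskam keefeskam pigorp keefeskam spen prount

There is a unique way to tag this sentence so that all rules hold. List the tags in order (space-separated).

conjunction noun adverb preposition preposition conjunction preposition conjunction noun

Candidates per position — 1:spen {conjunction,determiner}; 2:prount {determiner,noun}; 3:drir {adverb}; 4:keefeskam {preposition}; 5:keefeskam {preposition}; 6:pigorp {conjunction,determiner}; 7:keefeskam {preposition}; 8:spen {conjunction,determiner}; 9:prount {determiner,noun}.
Position 1: tagging it determiner would leave rule 1 unsatisfiable, so it must be conjunction.
Position 2: tagging it determiner would leave rule 1 unsatisfiable, so it must be noun.
Position 6: tagging it determiner would leave rule 1 unsatisfiable, so it must be conjunction.
Position 8: tagging it determiner would leave rule 1 unsatisfiable, so it must be conjunction.
Position 9: tagging it determiner would leave rule 1 unsatisfiable, so it must be noun.
The only consistent sequence is: conjunction noun adverb preposition preposition conjunction preposition conjunction noun.
Rule-by-rule: rule 1 satisfied; rule 2 satisfied; rule 3 satisfied; rule 4 satisfied; rule 5 satisfied.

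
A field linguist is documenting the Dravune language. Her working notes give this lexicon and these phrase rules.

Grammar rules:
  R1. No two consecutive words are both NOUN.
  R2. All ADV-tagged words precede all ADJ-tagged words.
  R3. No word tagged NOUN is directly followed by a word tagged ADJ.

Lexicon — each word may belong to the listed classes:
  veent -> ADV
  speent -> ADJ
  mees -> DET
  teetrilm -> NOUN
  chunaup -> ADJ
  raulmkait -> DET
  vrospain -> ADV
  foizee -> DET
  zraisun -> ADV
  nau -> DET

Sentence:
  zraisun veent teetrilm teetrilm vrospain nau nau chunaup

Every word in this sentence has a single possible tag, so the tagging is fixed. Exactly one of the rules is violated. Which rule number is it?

1

Fixed tagging: ADV ADV NOUN NOUN ADV DET DET ADJ.
Checking each rule: R1 violated, R2 holds, R3 holds.
Only rule 1 fails.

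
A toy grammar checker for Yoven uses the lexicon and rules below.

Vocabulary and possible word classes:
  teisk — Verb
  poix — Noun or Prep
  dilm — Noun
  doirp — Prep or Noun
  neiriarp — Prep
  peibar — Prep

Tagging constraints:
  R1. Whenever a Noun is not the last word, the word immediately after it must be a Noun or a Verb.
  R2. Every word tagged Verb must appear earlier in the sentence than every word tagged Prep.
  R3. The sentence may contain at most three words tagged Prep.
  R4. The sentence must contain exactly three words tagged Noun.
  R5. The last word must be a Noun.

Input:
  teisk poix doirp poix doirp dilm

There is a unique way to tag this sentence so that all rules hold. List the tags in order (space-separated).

Candidates per position — 1:teisk {Verb}; 2:poix {Noun,Prep}; 3:doirp {Prep,Noun}; 4:poix {Noun,Prep}; 5:doirp {Prep,Noun}; 6:dilm {Noun}.
The remaining ambiguous positions (2, 3, 4, 5) are resolved jointly — only one combination satisfies every rule.
The unique satisfying tagging is: Verb Prep Prep Noun Noun Noun.
Checking: rule 1 satisfied; rule 2 satisfied; rule 3 satisfied; rule 4 satisfied; rule 5 satisfied.

Verb Prep Prep Noun Noun Noun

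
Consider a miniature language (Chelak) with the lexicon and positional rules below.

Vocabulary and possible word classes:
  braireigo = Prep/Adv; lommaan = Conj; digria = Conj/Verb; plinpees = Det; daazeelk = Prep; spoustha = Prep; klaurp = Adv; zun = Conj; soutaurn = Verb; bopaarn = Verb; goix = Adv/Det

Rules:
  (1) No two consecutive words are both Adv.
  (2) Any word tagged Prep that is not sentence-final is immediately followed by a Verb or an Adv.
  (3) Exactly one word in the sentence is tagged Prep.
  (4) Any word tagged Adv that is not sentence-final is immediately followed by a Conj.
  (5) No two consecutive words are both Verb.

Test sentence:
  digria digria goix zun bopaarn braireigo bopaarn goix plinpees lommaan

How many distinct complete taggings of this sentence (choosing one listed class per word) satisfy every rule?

6

Candidates per position — 1:digria {Conj,Verb}; 2:digria {Conj,Verb}; 3:goix {Adv,Det}; 4:zun {Conj}; 5:bopaarn {Verb}; 6:braireigo {Prep,Adv}; 7:bopaarn {Verb}; 8:goix {Adv,Det}; 9:plinpees {Det}; 10:lommaan {Conj}.
There are 32 candidate sequences in total.
Checking each against the rules leaves 6 sequences.
Count = 6.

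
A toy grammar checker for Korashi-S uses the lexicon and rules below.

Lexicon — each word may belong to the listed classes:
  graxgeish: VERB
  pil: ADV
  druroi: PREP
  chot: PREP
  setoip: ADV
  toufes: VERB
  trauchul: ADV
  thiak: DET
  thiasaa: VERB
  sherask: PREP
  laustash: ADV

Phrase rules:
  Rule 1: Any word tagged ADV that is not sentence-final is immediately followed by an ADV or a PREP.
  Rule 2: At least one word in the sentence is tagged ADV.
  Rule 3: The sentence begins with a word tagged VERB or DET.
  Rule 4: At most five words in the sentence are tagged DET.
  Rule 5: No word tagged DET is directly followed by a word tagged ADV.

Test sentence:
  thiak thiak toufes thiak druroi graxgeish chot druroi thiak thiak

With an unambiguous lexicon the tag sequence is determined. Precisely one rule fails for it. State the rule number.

Fixed tagging: DET DET VERB DET PREP VERB PREP PREP DET DET.
Rule check: R1 ok, R2 fails, R3 ok, R4 ok, R5 ok.
Only rule 2 fails.

2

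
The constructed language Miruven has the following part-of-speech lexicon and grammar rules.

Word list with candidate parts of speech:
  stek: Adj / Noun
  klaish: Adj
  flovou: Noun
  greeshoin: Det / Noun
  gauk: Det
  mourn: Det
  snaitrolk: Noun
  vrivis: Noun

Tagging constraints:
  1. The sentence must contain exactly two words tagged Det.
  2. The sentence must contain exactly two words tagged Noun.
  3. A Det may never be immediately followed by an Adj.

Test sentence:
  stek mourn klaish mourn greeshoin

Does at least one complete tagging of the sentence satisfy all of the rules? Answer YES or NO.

Candidates per position — 1:stek {Adj,Noun}; 2:mourn {Det}; 3:klaish {Adj}; 4:mourn {Det}; 5:greeshoin {Det,Noun}.
Rule 3 cannot be satisfied by any choice of tags from the lexicon.
So there is no consistent tagging.

NO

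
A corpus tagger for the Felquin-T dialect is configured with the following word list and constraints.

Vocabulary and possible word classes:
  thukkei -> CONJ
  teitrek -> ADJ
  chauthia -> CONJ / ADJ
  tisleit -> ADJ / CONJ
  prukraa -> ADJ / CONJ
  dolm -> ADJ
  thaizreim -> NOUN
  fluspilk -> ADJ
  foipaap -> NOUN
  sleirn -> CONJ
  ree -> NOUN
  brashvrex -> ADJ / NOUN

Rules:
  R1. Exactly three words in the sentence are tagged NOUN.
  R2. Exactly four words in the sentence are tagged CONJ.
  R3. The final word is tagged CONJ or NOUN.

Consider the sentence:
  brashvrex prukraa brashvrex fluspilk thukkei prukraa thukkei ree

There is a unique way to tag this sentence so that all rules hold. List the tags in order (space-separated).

Candidates per position — 1:brashvrex {ADJ,NOUN}; 2:prukraa {ADJ,CONJ}; 3:brashvrex {ADJ,NOUN}; 4:fluspilk {ADJ}; 5:thukkei {CONJ}; 6:prukraa {ADJ,CONJ}; 7:thukkei {CONJ}; 8:ree {NOUN}.
If word 1 were ADJ, no tagging could satisfy rule 1; so word 1 is NOUN.
If word 2 were ADJ, no tagging could satisfy rule 2; so word 2 is CONJ.
If word 3 were ADJ, no tagging could satisfy rule 1; so word 3 is NOUN.
If word 6 were ADJ, no tagging could satisfy rule 2; so word 6 is CONJ.
So the tagging must be: NOUN CONJ NOUN ADJ CONJ CONJ CONJ NOUN.
Check: rule 1 ✓; rule 2 ✓; rule 3 ✓.

NOUN CONJ NOUN ADJ CONJ CONJ CONJ NOUN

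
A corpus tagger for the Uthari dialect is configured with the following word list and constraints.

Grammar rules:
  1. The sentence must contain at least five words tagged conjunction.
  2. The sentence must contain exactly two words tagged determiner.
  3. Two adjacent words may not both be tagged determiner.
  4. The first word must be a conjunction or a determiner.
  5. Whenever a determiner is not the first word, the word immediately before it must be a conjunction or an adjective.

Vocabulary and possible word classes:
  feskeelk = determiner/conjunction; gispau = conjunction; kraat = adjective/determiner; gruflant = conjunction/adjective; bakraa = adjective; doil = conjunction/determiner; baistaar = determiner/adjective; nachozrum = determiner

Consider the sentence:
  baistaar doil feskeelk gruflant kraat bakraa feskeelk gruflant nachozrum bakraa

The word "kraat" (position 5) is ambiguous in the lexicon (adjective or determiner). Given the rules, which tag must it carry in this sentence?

adjective

Candidates per position — 1:baistaar {determiner,adjective}; 2:doil {conjunction,determiner}; 3:feskeelk {determiner,conjunction}; 4:gruflant {conjunction,adjective}; 5:kraat {adjective,determiner}; 6:bakraa {adjective}; 7:feskeelk {determiner,conjunction}; 8:gruflant {conjunction,adjective}; 9:nachozrum {determiner}; 10:bakraa {adjective}.
Position 1: tagging it adjective would leave rule 4 unsatisfiable, so it must be determiner.
Position 2: tagging it determiner would leave rule 1 unsatisfiable, so it must be conjunction.
Position 3: tagging it determiner would leave rule 1 unsatisfiable, so it must be conjunction.
Position 4: tagging it adjective would leave rule 1 unsatisfiable, so it must be conjunction.
Position 5: tagging it determiner would leave rule 2 unsatisfiable, so it must be adjective.
Position 7: tagging it determiner would leave rule 1 unsatisfiable, so it must be conjunction.
Position 8: tagging it adjective would leave rule 1 unsatisfiable, so it must be conjunction.
That leaves exactly one tagging: determiner conjunction conjunction conjunction adjective adjective conjunction conjunction determiner adjective.
Rule-by-rule: rule 1 ok; rule 2 ok; rule 3 ok; rule 4 ok; rule 5 ok.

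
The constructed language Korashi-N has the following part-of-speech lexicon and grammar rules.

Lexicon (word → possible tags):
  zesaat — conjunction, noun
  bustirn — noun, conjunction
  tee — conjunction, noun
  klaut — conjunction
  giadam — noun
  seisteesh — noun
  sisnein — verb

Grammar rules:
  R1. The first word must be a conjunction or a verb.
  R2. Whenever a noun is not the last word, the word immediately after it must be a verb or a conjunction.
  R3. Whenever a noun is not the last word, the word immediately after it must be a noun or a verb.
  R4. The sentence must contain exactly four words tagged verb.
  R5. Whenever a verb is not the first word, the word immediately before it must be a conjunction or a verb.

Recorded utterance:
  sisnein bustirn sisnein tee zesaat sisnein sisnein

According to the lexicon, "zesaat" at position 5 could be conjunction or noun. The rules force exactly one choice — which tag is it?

conjunction

Candidates per position — 1:sisnein {verb}; 2:bustirn {noun,conjunction}; 3:sisnein {verb}; 4:tee {conjunction,noun}; 5:zesaat {conjunction,noun}; 6:sisnein {verb}; 7:sisnein {verb}.
If word 2 were noun, no tagging could satisfy rule 5; so word 2 is conjunction.
If word 5 were noun, no tagging could satisfy rule 5; so word 5 is conjunction.
If word 4 were noun, no tagging could satisfy rule 3; so word 4 is conjunction.
That leaves exactly one tagging: verb conjunction verb conjunction conjunction verb verb.
Rule-by-rule: rule 1 ok; rule 2 ok; rule 3 ok; rule 4 ok; rule 5 ok.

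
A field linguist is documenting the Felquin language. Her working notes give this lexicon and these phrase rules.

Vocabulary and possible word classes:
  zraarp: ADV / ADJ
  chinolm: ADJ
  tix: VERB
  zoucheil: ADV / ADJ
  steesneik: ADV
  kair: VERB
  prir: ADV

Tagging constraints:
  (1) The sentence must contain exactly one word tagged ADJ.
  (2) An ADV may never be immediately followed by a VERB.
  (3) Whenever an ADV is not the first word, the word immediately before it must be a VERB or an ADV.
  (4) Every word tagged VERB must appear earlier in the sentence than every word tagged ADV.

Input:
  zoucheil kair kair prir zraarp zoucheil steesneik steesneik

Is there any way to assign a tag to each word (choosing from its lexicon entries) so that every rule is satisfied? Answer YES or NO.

Candidates per position — 1:zoucheil {ADV,ADJ}; 2:kair {VERB}; 3:kair {VERB}; 4:prir {ADV}; 5:zraarp {ADV,ADJ}; 6:zoucheil {ADV,ADJ}; 7:steesneik {ADV}; 8:steesneik {ADV}.
One satisfying assignment: ADJ VERB VERB ADV ADV ADV ADV ADV.
Check: rule 1 ok; rule 2 ok; rule 3 ok; rule 4 ok.

YES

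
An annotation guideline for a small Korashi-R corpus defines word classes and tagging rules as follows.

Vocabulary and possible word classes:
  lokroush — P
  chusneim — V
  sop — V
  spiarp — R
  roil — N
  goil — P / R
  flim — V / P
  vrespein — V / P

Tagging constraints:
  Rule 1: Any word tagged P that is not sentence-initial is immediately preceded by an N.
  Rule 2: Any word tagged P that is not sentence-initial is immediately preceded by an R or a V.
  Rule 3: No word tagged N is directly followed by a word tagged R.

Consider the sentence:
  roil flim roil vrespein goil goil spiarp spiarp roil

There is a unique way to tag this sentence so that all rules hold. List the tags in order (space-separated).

Candidates per position — 1:roil {N}; 2:flim {V,P}; 3:roil {N}; 4:vrespein {V,P}; 5:goil {P,R}; 6:goil {P,R}; 7:spiarp {R}; 8:spiarp {R}; 9:roil {N}.
If word 2 were P, no tagging could satisfy rule 2; so word 2 is V.
If word 4 were P, no tagging could satisfy rule 2; so word 4 is V.
If word 5 were P, no tagging could satisfy rule 1; so word 5 is R.
If word 6 were P, no tagging could satisfy rule 1; so word 6 is R.
The only consistent sequence is: N V N V R R R R N.
Checking: rule 1 ✓; rule 2 ✓; rule 3 ✓.

N V N V R R R R N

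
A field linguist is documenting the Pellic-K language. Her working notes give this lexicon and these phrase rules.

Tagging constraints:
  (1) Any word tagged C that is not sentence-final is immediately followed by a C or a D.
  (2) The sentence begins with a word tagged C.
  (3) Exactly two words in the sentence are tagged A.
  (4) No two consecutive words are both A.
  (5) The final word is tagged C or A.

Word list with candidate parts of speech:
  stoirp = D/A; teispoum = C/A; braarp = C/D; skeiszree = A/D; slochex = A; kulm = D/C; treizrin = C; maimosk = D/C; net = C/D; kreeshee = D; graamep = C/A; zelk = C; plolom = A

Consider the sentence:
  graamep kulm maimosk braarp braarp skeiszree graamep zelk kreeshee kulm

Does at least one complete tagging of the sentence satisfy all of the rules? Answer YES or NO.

NO

Candidates per position — 1:graamep {C,A}; 2:kulm {D,C}; 3:maimosk {D,C}; 4:braarp {C,D}; 5:braarp {C,D}; 6:skeiszree {A,D}; 7:graamep {C,A}; 8:zelk {C}; 9:kreeshee {D}; 10:kulm {D,C}.
Every candidate sequence violates at least one rule; no consistent tagging exists.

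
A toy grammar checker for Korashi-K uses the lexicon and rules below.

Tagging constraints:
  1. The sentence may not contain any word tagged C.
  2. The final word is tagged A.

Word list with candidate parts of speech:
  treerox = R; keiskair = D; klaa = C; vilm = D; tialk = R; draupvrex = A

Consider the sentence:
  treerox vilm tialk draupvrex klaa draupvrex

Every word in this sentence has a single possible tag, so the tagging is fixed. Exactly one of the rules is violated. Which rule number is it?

1

Fixed tagging: R D R A C A.
Checking each rule: R1 fails, R2 ok.
Only rule 1 fails.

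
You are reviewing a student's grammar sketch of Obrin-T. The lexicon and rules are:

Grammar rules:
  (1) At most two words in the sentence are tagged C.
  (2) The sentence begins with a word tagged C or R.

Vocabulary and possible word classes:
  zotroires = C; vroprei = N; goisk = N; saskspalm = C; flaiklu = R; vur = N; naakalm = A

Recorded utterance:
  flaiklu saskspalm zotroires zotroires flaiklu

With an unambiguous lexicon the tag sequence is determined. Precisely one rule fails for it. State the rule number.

1

Fixed tagging: R C C C R.
Applying the rules: R1 ✗, R2 ✓.
Only rule 1 fails.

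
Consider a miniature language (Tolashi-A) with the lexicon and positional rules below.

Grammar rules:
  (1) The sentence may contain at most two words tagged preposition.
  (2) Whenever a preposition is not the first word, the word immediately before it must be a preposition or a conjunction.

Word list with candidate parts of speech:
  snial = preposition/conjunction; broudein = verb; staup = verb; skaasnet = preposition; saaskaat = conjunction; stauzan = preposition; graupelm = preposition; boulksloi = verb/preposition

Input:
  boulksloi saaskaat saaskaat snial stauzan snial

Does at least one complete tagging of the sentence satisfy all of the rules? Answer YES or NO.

Candidates per position — 1:boulksloi {verb,preposition}; 2:saaskaat {conjunction}; 3:saaskaat {conjunction}; 4:snial {preposition,conjunction}; 5:stauzan {preposition}; 6:snial {preposition,conjunction}.
One satisfying assignment: preposition conjunction conjunction conjunction preposition conjunction.
Verifying each rule — rule 1 ok; rule 2 ok.

YES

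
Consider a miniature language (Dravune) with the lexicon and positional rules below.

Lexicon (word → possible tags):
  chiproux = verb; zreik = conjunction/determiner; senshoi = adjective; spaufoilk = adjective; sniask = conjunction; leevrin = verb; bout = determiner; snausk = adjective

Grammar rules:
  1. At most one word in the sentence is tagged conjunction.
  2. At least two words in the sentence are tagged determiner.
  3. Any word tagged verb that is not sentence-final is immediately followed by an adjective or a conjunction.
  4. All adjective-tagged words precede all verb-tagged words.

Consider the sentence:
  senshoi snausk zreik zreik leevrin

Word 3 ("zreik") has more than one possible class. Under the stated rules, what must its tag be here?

Candidates per position — 1:senshoi {adjective}; 2:snausk {adjective}; 3:zreik {conjunction,determiner}; 4:zreik {conjunction,determiner}; 5:leevrin {verb}.
Position 3: conjunction is ruled out by rule 2; that leaves determiner.
Position 4: conjunction is ruled out by rule 2; that leaves determiner.
So the tagging must be: adjective adjective determiner determiner verb.
Rule-by-rule: rule 1 ✓; rule 2 ✓; rule 3 ✓; rule 4 ✓.

determiner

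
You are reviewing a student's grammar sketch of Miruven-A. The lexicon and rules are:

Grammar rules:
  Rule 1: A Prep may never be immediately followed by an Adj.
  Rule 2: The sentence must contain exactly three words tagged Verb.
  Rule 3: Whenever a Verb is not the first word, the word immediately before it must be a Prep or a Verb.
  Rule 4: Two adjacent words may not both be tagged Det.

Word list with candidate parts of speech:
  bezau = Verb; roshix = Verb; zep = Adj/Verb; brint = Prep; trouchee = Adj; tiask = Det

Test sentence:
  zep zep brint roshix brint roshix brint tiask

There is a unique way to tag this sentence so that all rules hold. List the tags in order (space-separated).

Verb Adj Prep Verb Prep Verb Prep Det

Candidates per position — 1:zep {Adj,Verb}; 2:zep {Adj,Verb}; 3:brint {Prep}; 4:roshix {Verb}; 5:brint {Prep}; 6:roshix {Verb}; 7:brint {Prep}; 8:tiask {Det}.
The remaining ambiguous positions (1, 2) are resolved jointly — only one combination satisfies every rule.
The unique satisfying tagging is: Verb Adj Prep Verb Prep Verb Prep Det.
Checking: rule 1 holds; rule 2 holds; rule 3 holds; rule 4 holds.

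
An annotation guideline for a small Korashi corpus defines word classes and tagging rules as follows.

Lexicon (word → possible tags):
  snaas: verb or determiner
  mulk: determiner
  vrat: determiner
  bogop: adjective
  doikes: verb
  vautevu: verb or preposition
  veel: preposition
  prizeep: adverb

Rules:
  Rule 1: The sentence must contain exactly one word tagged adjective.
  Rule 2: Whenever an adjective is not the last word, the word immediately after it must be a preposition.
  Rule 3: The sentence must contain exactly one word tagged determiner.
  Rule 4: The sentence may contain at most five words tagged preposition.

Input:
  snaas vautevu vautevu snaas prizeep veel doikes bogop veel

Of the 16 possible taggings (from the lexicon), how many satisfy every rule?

8

Candidates per position — 1:snaas {verb,determiner}; 2:vautevu {verb,preposition}; 3:vautevu {verb,preposition}; 4:snaas {verb,determiner}; 5:prizeep {adverb}; 6:veel {preposition}; 7:doikes {verb}; 8:bogop {adjective}; 9:veel {preposition}.
There are 16 candidate sequences in total.
Checking each against the rules leaves 8 sequences.
Count = 8.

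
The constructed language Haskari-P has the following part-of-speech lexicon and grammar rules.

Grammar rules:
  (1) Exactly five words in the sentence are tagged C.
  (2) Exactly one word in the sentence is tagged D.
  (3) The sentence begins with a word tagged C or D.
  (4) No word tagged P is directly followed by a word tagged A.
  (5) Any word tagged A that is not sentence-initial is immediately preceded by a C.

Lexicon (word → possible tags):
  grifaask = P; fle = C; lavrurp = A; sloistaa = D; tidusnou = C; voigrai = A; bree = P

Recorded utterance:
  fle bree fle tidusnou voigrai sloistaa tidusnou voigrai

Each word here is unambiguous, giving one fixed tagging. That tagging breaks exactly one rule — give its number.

1

Fixed tagging: C P C C A D C A.
Applying the rules: R1 fail, R2 pass, R3 pass, R4 pass, R5 pass.
Only rule 1 fails.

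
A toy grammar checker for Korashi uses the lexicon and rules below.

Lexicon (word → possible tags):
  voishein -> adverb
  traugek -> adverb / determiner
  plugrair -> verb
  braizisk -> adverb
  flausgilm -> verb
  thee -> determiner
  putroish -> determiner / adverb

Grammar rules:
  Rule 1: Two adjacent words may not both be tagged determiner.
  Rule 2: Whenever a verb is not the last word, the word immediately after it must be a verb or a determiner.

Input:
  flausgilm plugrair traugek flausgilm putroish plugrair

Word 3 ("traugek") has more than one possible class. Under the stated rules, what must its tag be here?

determiner

Candidates per position — 1:flausgilm {verb}; 2:plugrair {verb}; 3:traugek {adverb,determiner}; 4:flausgilm {verb}; 5:putroish {determiner,adverb}; 6:plugrair {verb}.
Position 3: adverb is ruled out by rule 2; that leaves determiner.
Position 5: adverb is ruled out by rule 2; that leaves determiner.
The only consistent sequence is: verb verb determiner verb determiner verb.
Checking: rule 1 ✓; rule 2 ✓.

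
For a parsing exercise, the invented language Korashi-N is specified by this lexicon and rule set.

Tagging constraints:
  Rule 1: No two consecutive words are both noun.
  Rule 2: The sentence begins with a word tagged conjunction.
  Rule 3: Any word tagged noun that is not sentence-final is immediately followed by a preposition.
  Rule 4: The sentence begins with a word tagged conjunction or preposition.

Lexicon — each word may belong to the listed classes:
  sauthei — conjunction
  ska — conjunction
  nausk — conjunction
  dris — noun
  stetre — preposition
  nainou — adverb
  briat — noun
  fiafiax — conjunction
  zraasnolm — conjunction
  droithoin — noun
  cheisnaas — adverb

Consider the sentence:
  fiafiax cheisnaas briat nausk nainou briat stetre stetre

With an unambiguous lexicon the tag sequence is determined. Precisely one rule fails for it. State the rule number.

3

Fixed tagging: conjunction adverb noun conjunction adverb noun preposition preposition.
Rule check: R1 ok, R2 ok, R3 fails, R4 ok.
Only rule 3 fails.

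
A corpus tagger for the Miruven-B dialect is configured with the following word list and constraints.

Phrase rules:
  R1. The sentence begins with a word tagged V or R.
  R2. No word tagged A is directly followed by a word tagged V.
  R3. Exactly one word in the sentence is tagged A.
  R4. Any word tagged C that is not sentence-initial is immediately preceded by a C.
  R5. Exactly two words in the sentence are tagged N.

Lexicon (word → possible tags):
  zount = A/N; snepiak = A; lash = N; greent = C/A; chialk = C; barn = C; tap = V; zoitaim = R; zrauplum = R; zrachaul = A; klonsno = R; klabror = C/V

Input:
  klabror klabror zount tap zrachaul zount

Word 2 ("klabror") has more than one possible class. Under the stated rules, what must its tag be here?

Candidates per position — 1:klabror {C,V}; 2:klabror {C,V}; 3:zount {A,N}; 4:tap {V}; 5:zrachaul {A}; 6:zount {A,N}.
Word 1 cannot be C — rule 1 would then fail for every completion. It is V.
Word 2 cannot be C — rule 4 would then fail for every completion. It is V.
Word 3 cannot be A — rule 2 would then fail for every completion. It is N.
Word 6 cannot be A — rule 3 would then fail for every completion. It is N.
That leaves exactly one tagging: V V N V A N.
Rule-by-rule: rule 1 ✓; rule 2 ✓; rule 3 ✓; rule 4 ✓; rule 5 ✓.

V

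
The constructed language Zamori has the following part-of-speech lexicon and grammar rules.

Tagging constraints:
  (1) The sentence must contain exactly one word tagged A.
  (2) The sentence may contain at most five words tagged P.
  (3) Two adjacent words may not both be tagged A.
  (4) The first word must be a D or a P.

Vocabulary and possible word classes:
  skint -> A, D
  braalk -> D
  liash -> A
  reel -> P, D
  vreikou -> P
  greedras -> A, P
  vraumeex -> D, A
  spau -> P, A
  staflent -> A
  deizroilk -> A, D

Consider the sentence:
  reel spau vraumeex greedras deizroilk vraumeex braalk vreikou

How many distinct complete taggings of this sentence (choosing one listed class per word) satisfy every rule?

Candidates per position — 1:reel {P,D}; 2:spau {P,A}; 3:vraumeex {D,A}; 4:greedras {A,P}; 5:deizroilk {A,D}; 6:vraumeex {D,A}; 7:braalk {D}; 8:vreikou {P}.
There are 64 candidate sequences in total.
Checking each against the rules leaves 10 sequences.
Count = 10.

10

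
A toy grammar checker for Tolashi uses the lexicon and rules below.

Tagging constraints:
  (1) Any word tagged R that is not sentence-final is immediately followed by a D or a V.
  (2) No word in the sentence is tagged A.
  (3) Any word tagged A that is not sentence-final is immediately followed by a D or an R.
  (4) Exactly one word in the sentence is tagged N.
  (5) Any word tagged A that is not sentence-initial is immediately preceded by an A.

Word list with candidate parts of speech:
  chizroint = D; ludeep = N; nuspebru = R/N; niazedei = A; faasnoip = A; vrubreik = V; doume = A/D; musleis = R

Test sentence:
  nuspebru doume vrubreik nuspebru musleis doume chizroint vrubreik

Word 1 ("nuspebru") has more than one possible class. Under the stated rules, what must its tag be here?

Candidates per position — 1:nuspebru {R,N}; 2:doume {A,D}; 3:vrubreik {V}; 4:nuspebru {R,N}; 5:musleis {R}; 6:doume {A,D}; 7:chizroint {D}; 8:vrubreik {V}.
Position 2: A is ruled out by rule 2; that leaves D.
Position 4: R is ruled out by rule 1; that leaves N.
Position 6: A is ruled out by rule 1; that leaves D.
Position 1: N is ruled out by rule 4; that leaves R.
That leaves exactly one tagging: R D V N R D D V.
Checking: rule 1 satisfied; rule 2 satisfied; rule 3 satisfied; rule 4 satisfied; rule 5 satisfied.

R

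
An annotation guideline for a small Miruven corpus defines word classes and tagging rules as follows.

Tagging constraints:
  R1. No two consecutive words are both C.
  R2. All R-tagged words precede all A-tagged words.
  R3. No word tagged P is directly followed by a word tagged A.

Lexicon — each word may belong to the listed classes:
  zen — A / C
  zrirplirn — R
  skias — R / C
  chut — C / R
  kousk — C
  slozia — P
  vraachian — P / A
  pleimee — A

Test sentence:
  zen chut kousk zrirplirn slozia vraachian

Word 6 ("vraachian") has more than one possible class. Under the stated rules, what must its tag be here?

Candidates per position — 1:zen {A,C}; 2:chut {C,R}; 3:kousk {C}; 4:zrirplirn {R}; 5:slozia {P}; 6:vraachian {P,A}.
At position 1, choosing A makes rule 2 impossible to satisfy; hence C.
At position 2, choosing C makes rule 1 impossible to satisfy; hence R.
At position 6, choosing A makes rule 3 impossible to satisfy; hence P.
The only consistent sequence is: C R C R P P.
Rule-by-rule: rule 1 holds; rule 2 holds; rule 3 holds.

P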